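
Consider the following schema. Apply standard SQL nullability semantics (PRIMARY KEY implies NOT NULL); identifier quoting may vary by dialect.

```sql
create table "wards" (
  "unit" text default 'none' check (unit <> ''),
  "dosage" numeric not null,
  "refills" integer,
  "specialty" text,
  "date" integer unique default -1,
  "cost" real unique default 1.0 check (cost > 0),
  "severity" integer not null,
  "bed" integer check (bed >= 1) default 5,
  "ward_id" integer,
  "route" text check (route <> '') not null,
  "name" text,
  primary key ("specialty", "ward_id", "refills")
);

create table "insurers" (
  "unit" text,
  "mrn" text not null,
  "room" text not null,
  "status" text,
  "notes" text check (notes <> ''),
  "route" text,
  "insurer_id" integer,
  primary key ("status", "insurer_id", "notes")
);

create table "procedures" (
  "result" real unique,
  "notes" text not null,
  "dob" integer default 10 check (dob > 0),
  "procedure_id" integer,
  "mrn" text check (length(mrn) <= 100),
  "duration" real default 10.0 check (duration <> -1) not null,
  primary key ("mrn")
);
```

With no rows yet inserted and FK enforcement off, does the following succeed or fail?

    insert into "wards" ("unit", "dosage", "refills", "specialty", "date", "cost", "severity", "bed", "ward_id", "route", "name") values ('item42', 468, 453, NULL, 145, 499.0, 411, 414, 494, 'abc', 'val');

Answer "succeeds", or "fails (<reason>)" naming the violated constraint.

fails (NOT NULL on specialty)

specialty is explicitly set to NULL, but specialty is part of the PRIMARY KEY (implied NOT NULL).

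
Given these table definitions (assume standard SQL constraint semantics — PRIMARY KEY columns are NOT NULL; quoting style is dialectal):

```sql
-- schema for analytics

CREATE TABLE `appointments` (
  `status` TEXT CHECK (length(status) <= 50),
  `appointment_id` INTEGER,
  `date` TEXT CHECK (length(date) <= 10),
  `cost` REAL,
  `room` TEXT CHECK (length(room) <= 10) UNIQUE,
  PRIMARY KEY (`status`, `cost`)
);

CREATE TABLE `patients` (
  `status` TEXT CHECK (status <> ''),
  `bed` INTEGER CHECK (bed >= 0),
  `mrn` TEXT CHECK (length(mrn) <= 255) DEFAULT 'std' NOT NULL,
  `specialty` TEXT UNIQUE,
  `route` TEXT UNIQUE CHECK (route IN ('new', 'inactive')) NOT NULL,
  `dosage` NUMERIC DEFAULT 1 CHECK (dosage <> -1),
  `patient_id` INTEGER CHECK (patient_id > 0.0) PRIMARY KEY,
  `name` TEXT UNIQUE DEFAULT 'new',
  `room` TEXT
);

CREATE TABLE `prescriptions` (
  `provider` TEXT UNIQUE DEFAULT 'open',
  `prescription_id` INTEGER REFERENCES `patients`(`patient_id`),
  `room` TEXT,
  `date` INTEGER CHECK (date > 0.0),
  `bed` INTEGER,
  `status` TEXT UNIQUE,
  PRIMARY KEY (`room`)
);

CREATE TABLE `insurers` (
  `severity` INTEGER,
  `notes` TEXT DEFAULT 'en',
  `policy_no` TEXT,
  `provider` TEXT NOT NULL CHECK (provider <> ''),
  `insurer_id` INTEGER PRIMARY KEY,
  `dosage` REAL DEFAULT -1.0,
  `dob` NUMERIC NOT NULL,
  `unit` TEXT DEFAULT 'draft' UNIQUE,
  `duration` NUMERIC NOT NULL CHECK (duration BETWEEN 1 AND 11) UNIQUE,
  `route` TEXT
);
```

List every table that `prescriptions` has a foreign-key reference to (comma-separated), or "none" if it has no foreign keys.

- prescription_id REFERENCES patients(patient_id).

patients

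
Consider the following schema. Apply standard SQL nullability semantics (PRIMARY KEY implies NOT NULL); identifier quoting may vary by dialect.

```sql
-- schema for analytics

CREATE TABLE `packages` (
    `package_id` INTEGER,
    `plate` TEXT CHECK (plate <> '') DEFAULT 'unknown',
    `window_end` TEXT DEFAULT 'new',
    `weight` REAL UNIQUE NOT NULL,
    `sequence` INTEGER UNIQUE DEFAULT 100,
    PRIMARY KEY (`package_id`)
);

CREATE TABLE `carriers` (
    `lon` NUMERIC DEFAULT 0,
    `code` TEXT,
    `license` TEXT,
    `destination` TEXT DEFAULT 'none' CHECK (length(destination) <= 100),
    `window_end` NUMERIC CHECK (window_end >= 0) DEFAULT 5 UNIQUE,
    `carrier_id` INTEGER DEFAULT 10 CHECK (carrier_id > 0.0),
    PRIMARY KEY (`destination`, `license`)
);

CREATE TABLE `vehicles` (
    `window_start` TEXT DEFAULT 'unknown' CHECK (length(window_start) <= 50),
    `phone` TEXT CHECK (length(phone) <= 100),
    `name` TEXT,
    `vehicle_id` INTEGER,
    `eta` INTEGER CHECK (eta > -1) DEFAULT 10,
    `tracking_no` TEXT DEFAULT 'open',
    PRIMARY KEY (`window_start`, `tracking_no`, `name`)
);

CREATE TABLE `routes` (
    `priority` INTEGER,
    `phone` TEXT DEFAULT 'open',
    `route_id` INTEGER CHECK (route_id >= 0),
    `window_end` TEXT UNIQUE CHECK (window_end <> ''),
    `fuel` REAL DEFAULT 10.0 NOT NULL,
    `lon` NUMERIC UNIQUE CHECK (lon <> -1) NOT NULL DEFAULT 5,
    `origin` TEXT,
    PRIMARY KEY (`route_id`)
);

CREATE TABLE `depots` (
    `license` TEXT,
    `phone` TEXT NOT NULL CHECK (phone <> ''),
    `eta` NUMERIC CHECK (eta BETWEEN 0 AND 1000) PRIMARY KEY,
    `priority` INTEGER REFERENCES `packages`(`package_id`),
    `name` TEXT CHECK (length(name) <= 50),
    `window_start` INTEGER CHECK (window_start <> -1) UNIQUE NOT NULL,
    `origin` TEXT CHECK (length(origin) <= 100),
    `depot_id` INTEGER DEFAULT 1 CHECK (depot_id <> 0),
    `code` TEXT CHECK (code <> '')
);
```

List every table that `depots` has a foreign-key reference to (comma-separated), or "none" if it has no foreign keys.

- priority REFERENCES packages(package_id).

packages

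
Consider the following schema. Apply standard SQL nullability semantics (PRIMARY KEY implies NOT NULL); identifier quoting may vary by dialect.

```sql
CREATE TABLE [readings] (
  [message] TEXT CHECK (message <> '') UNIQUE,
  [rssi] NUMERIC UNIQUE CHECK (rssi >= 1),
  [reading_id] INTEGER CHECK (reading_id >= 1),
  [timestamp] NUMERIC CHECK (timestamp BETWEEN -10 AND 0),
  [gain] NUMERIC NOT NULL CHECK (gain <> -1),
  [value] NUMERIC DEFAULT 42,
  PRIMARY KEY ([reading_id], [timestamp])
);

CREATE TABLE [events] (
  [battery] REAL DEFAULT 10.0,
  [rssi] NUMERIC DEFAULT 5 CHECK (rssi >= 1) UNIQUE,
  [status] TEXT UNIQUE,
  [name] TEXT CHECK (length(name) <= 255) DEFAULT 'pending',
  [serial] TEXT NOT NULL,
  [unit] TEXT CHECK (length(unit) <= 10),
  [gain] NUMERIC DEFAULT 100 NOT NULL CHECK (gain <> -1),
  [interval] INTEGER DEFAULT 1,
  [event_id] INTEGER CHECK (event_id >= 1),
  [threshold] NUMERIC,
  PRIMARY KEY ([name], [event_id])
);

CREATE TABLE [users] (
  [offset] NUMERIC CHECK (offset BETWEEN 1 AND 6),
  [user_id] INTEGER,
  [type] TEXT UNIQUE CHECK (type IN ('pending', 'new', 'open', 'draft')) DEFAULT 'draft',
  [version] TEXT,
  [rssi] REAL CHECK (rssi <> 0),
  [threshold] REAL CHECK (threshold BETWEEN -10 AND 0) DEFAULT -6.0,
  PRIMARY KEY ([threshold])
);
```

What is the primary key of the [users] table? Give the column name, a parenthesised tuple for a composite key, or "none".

threshold

threshold is declared PRIMARY KEY as a table-level PRIMARY KEY clause.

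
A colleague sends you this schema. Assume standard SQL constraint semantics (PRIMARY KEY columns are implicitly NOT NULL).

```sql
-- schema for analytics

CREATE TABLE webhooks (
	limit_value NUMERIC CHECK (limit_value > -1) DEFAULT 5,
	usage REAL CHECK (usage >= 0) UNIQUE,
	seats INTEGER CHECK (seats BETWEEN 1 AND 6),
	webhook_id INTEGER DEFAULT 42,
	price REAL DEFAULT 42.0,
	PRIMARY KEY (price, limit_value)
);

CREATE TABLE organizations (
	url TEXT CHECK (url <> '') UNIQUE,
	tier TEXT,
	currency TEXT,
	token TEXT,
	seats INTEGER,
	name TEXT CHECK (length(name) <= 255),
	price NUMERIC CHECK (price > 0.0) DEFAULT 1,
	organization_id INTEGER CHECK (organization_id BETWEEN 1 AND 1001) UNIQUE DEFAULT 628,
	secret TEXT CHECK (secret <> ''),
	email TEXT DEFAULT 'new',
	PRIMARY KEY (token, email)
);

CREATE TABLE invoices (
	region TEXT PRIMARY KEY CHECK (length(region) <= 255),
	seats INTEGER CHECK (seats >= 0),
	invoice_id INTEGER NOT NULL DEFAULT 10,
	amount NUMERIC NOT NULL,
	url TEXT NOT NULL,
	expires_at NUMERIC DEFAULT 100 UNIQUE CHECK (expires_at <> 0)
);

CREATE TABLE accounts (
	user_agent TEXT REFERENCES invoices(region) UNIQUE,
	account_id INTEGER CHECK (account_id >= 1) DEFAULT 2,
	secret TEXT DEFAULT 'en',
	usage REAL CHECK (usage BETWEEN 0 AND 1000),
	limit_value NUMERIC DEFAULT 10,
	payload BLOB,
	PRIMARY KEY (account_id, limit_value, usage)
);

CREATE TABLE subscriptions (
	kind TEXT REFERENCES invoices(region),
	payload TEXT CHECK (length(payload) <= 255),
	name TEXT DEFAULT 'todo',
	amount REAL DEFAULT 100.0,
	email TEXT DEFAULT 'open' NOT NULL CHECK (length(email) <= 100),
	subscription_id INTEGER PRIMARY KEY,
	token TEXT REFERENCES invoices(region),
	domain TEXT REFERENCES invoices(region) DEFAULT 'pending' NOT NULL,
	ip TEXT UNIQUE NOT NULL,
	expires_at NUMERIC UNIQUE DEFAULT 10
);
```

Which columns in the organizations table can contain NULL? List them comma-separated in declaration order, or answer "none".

- url: CHECK does not forbid NULL (a CHECK constraint passes when its expression is NULL) → nullable.
- tier: no NOT NULL constraint applies → nullable.
- currency: no NOT NULL constraint applies → nullable.
- token: part of the PRIMARY KEY, which implies NOT NULL → not nullable.
- seats: no NOT NULL constraint applies → nullable.
- name: CHECK does not forbid NULL (a CHECK constraint passes when its expression is NULL) → nullable.
- price: CHECK does not forbid NULL (a CHECK constraint passes when its expression is NULL) → nullable.
- organization_id: CHECK does not forbid NULL (a CHECK constraint passes when its expression is NULL) → nullable.
- secret: CHECK does not forbid NULL (a CHECK constraint passes when its expression is NULL) → nullable.
- email: part of the PRIMARY KEY, which implies NOT NULL → not nullable.

url, tier, currency, seats, name, price, organization_id, secret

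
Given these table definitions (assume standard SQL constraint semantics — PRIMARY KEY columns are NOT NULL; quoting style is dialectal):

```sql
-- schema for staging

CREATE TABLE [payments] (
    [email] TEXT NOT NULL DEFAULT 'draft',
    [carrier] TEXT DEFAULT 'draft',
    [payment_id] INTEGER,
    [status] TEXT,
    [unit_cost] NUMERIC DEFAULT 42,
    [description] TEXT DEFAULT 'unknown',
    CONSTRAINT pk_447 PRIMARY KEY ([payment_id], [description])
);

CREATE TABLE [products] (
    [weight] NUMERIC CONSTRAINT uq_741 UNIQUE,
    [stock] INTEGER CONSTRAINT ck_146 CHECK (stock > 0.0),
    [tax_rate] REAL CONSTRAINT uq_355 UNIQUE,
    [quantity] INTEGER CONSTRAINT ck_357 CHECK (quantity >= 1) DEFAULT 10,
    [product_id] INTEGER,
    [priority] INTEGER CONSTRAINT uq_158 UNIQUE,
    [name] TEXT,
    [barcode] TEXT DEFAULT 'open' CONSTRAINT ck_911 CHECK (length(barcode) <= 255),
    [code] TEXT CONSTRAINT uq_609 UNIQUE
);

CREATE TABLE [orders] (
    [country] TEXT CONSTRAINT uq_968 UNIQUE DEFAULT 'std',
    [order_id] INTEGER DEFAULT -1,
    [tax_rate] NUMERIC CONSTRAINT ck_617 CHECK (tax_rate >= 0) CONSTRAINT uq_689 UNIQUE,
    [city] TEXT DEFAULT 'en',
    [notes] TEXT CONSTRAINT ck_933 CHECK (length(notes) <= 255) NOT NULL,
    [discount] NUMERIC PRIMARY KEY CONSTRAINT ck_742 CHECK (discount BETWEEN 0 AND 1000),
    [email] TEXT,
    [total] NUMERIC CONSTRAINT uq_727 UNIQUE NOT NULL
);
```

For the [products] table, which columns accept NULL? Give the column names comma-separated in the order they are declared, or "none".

- weight: UNIQUE does not imply NOT NULL → nullable.
- stock: CHECK does not forbid NULL (a CHECK constraint passes when its expression is NULL) → nullable.
- tax_rate: UNIQUE does not imply NOT NULL → nullable.
- quantity: CHECK does not forbid NULL (a CHECK constraint passes when its expression is NULL) → nullable.
- product_id: no NOT NULL constraint applies → nullable.
- priority: UNIQUE does not imply NOT NULL → nullable.
- name: no NOT NULL constraint applies → nullable.
- barcode: CHECK does not forbid NULL (a CHECK constraint passes when its expression is NULL) → nullable.
- code: UNIQUE does not imply NOT NULL → nullable.

weight, stock, tax_rate, quantity, product_id, priority, name, barcode, code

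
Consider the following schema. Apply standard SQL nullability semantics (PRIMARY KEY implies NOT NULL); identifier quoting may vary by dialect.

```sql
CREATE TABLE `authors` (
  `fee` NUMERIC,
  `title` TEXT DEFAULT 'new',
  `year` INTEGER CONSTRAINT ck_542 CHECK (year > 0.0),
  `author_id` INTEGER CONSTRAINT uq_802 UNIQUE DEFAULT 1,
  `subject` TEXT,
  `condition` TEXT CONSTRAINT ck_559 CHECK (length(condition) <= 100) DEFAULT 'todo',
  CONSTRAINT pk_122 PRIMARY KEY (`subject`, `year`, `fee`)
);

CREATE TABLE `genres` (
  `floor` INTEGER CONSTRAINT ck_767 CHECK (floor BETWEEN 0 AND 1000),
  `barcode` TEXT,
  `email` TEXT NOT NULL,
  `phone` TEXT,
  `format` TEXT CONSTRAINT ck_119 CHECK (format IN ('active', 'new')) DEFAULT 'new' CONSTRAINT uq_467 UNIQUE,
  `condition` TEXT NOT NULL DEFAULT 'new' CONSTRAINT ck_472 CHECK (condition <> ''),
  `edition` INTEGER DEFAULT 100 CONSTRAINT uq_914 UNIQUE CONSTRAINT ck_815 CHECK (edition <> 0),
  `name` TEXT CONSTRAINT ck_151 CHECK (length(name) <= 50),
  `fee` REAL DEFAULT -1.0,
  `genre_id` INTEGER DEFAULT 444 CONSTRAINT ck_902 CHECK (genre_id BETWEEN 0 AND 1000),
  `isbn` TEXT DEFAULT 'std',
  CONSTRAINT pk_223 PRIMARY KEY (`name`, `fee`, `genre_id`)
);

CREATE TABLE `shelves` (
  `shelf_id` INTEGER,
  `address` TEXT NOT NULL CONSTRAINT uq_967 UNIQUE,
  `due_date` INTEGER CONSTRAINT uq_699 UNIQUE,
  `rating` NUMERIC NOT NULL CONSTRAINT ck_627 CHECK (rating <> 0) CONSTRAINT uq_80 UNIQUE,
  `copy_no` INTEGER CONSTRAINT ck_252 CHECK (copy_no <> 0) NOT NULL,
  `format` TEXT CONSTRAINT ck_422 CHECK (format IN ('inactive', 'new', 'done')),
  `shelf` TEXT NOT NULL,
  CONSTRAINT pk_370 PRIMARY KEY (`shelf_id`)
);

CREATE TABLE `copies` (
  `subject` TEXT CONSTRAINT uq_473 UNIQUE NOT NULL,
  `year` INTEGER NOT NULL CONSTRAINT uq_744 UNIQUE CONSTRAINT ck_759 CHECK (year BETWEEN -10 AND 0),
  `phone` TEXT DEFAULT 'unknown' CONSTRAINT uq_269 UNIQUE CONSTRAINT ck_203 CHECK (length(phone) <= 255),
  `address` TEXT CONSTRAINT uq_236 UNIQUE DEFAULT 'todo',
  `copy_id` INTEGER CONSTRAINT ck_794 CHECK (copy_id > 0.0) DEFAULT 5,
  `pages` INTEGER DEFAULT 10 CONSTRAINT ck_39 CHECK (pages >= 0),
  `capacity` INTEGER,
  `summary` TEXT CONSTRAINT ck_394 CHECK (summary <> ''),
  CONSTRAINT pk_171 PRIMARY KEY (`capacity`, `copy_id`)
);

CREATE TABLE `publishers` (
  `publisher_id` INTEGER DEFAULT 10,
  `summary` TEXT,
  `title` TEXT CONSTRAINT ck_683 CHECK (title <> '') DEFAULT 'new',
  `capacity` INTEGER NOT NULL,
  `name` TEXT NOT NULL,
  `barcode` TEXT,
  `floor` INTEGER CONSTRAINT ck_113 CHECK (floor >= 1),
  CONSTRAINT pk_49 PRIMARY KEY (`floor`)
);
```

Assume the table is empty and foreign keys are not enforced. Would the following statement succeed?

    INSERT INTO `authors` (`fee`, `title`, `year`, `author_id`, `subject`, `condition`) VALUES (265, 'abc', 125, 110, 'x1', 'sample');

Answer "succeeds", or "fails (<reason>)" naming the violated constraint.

NOT NULL columns: fee is supplied; subject is supplied; year is supplied.
CHECK constraints: 125 satisfies (year > 0.0); 'sample' satisfies (length(condition) <= 100).
No constraint is violated.

succeeds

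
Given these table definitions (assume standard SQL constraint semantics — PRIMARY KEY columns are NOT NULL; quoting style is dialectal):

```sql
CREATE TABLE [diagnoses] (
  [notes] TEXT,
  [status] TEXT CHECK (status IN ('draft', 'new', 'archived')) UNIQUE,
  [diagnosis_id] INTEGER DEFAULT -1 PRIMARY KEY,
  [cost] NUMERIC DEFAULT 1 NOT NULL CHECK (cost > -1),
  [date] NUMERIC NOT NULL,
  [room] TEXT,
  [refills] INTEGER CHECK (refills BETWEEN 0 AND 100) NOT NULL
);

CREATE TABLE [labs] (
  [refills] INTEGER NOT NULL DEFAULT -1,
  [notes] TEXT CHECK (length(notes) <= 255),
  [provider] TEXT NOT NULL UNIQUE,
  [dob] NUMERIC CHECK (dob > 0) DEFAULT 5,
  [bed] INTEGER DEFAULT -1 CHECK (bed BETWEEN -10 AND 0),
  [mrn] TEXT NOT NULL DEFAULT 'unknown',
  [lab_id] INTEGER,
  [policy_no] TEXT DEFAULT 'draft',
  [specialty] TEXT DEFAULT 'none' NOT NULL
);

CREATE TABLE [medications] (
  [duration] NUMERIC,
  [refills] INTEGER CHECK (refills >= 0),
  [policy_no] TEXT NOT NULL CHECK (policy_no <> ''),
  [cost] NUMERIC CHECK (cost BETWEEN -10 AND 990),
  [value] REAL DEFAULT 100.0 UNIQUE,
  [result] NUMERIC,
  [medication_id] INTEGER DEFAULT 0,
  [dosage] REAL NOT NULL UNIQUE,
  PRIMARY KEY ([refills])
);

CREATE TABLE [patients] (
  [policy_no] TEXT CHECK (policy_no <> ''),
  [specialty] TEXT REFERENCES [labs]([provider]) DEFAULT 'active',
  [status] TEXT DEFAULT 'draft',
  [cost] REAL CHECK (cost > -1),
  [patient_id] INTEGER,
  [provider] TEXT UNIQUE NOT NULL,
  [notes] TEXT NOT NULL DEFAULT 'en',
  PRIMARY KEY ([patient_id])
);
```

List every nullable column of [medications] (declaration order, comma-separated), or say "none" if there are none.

duration, cost, value, result, medication_id

- duration: no NOT NULL constraint applies → nullable.
- refills: part of the PRIMARY KEY, which implies NOT NULL → not nullable.
- policy_no: declared NOT NULL → not nullable.
- cost: CHECK does not forbid NULL (a CHECK constraint passes when its expression is NULL) → nullable.
- value: UNIQUE does not imply NOT NULL → nullable.
- result: no NOT NULL constraint applies → nullable.
- medication_id: DEFAULT only fills an omitted column; an explicit NULL is still allowed → nullable.
- dosage: declared NOT NULL → not nullable.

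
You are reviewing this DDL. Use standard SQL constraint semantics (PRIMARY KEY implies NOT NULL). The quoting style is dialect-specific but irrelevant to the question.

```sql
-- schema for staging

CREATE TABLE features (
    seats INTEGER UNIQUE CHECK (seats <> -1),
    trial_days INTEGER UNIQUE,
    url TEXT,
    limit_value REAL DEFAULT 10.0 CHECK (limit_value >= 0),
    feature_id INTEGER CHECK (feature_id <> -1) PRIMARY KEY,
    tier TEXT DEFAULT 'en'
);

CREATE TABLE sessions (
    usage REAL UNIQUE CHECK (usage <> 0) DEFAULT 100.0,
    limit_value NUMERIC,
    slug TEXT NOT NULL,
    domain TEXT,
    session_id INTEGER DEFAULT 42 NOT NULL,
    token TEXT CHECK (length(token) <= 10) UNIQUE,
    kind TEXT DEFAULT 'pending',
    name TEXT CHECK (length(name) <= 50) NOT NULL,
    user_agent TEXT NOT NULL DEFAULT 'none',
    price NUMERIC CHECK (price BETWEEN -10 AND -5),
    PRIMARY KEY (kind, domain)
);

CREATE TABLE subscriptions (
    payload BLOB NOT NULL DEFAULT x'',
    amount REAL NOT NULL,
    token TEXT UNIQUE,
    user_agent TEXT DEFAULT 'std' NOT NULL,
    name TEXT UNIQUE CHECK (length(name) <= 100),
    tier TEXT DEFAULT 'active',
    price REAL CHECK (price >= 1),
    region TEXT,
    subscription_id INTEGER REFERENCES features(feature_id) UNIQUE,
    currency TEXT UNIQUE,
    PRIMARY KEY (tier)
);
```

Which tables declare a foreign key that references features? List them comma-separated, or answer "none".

- subscriptions.subscription_id references features(feature_id).

subscriptions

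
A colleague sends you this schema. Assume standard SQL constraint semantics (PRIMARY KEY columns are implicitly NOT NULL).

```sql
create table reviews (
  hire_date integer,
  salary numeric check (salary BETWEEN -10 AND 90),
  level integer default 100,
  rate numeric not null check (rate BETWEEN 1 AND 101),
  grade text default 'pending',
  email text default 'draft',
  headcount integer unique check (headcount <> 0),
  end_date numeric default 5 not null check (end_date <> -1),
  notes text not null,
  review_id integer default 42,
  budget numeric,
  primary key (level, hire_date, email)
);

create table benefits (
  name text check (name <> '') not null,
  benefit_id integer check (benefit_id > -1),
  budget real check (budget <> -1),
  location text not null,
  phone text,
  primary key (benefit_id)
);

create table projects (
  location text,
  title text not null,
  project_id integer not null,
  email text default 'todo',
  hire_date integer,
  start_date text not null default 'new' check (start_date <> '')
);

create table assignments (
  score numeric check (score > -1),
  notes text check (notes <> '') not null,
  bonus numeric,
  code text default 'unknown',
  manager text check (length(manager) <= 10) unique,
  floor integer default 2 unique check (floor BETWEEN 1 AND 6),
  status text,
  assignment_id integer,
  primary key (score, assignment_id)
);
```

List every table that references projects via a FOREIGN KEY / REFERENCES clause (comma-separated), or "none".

none

No REFERENCES clause anywhere in the schema names projects.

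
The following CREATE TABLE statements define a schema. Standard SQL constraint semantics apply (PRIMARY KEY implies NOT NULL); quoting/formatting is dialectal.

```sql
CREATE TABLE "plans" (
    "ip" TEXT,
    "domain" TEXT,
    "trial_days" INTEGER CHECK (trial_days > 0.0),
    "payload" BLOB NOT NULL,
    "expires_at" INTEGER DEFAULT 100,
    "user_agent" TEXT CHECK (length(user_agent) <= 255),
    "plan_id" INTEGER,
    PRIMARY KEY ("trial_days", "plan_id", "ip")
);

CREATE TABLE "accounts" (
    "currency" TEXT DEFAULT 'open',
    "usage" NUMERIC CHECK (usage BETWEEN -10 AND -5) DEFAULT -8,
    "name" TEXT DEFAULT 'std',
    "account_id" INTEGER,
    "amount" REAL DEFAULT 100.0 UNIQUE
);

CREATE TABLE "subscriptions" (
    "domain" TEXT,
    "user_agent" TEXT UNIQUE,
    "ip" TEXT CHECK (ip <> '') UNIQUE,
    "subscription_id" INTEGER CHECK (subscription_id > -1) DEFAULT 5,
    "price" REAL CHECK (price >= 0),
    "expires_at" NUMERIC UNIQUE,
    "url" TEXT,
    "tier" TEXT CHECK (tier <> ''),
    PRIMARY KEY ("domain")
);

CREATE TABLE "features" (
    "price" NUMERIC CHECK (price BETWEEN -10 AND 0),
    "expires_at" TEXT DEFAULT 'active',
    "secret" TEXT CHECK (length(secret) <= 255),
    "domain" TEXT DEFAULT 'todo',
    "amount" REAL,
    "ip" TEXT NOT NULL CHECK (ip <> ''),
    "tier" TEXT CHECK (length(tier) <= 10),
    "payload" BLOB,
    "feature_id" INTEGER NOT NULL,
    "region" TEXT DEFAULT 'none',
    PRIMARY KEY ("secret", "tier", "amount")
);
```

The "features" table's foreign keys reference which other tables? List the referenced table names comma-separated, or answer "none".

No column in features has a REFERENCES clause.

none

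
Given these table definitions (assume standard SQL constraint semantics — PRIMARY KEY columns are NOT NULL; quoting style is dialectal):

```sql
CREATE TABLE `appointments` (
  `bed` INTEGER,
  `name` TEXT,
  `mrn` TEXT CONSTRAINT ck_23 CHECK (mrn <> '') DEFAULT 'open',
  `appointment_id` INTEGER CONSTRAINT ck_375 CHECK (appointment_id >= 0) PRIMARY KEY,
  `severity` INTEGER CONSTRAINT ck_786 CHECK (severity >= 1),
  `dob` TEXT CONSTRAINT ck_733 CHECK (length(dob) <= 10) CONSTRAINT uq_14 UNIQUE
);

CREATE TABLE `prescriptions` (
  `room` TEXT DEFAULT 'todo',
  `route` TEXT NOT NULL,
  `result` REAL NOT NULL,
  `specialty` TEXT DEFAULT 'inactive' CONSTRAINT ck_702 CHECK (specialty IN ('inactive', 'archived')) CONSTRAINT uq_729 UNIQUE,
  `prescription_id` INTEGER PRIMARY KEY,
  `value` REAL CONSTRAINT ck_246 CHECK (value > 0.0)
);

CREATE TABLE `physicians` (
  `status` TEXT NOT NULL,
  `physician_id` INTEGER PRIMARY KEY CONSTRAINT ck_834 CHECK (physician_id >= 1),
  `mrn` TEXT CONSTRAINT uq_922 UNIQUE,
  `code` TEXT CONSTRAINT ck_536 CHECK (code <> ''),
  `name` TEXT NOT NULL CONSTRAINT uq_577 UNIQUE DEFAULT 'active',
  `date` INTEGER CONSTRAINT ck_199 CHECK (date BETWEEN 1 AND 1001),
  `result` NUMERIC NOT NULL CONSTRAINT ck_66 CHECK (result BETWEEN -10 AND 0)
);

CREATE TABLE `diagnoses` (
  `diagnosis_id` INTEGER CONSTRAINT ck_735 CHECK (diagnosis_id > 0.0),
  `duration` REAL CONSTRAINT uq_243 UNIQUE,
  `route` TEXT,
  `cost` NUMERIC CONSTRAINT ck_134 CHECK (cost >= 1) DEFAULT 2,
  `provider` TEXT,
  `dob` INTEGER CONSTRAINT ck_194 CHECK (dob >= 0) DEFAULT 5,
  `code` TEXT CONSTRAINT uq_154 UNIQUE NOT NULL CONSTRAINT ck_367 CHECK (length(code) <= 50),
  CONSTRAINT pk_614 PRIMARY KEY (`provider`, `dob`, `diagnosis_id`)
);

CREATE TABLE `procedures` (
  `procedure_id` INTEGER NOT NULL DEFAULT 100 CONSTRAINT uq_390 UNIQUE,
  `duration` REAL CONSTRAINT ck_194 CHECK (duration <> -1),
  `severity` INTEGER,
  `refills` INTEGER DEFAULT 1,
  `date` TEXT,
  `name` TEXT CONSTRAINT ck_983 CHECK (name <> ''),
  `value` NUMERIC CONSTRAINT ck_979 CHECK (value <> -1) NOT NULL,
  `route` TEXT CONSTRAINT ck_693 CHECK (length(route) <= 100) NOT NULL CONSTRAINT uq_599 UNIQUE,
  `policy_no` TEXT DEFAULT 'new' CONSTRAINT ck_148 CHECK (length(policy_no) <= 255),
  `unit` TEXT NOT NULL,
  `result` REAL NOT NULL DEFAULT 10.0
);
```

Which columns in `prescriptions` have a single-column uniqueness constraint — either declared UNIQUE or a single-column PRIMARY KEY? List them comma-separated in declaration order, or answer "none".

- room: no UNIQUE or single-column PK constraint.
- route: no UNIQUE or single-column PK constraint.
- result: no UNIQUE or single-column PK constraint.
- specialty: declared UNIQUE → unique.
- prescription_id: single-column PRIMARY KEY → unique.
- value: no UNIQUE or single-column PK constraint.

specialty, prescription_id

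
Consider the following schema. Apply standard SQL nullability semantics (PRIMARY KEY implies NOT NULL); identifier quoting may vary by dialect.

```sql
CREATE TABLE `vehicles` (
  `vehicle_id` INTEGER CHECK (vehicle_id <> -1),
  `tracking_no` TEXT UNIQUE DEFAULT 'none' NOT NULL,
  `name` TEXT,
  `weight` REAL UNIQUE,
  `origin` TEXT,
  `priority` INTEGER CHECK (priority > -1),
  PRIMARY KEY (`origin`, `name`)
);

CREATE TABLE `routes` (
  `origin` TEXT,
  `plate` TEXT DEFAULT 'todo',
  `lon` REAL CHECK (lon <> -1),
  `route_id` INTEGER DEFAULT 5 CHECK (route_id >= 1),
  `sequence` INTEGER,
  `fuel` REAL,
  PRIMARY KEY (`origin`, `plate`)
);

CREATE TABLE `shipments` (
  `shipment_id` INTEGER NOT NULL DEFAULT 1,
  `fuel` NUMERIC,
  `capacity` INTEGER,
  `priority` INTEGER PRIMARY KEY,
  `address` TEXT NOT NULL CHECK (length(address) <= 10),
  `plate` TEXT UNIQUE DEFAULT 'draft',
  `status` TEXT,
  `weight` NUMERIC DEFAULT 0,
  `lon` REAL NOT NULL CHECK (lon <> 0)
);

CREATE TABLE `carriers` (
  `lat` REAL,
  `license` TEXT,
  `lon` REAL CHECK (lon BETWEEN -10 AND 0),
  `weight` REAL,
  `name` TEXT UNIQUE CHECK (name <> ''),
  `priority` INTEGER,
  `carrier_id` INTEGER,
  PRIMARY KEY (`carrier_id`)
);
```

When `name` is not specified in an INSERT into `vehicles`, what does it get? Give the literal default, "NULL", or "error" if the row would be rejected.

error

name has no DEFAULT clause.
Omitting it would insert NULL, but it is part of the PRIMARY KEY, so the INSERT fails.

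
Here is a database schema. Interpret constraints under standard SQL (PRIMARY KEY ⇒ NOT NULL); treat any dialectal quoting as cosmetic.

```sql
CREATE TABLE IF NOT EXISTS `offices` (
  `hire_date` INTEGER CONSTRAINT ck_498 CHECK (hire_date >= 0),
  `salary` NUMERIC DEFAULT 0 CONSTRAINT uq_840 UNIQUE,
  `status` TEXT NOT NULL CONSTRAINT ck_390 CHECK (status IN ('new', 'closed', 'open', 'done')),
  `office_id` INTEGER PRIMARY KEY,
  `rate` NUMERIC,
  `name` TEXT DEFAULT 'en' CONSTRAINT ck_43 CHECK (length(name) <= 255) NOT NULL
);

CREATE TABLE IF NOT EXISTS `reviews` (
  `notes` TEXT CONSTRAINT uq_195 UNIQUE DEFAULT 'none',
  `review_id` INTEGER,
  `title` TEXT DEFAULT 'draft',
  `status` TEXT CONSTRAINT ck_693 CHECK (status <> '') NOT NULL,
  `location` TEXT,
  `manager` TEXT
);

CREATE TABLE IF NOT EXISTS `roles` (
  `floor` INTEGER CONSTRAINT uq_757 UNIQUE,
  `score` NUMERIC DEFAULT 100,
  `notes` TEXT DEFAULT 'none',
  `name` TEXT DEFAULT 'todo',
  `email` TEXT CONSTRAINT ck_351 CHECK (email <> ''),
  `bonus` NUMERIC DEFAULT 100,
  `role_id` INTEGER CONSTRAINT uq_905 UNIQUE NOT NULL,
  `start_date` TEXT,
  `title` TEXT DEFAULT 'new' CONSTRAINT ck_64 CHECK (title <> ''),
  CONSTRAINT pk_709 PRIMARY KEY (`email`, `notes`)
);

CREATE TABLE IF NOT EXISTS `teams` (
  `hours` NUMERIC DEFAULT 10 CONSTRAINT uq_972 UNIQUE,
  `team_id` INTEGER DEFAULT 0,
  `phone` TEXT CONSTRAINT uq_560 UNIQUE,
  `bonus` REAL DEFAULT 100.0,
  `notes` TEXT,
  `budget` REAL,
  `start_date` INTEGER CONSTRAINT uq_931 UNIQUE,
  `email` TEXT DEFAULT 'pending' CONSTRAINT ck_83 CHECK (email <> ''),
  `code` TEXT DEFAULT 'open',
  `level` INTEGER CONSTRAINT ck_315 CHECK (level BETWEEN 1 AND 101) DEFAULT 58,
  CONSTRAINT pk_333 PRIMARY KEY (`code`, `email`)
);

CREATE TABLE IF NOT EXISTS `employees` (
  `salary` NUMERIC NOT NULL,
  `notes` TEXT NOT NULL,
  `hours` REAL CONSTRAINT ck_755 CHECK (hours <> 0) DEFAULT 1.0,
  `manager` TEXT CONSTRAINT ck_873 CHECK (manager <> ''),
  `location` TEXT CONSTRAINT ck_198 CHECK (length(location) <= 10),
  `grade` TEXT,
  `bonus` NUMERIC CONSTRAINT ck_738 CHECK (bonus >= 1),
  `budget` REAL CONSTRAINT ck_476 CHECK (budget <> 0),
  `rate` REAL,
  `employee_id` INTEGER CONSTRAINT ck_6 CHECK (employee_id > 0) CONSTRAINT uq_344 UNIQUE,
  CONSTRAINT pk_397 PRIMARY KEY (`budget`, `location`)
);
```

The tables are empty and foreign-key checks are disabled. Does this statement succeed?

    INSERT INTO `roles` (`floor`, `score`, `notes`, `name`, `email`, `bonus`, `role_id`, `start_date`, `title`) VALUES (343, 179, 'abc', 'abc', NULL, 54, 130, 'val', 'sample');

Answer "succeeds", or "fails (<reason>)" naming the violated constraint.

fails (NOT NULL on email)

email is explicitly set to NULL, but email is part of the PRIMARY KEY (implied NOT NULL).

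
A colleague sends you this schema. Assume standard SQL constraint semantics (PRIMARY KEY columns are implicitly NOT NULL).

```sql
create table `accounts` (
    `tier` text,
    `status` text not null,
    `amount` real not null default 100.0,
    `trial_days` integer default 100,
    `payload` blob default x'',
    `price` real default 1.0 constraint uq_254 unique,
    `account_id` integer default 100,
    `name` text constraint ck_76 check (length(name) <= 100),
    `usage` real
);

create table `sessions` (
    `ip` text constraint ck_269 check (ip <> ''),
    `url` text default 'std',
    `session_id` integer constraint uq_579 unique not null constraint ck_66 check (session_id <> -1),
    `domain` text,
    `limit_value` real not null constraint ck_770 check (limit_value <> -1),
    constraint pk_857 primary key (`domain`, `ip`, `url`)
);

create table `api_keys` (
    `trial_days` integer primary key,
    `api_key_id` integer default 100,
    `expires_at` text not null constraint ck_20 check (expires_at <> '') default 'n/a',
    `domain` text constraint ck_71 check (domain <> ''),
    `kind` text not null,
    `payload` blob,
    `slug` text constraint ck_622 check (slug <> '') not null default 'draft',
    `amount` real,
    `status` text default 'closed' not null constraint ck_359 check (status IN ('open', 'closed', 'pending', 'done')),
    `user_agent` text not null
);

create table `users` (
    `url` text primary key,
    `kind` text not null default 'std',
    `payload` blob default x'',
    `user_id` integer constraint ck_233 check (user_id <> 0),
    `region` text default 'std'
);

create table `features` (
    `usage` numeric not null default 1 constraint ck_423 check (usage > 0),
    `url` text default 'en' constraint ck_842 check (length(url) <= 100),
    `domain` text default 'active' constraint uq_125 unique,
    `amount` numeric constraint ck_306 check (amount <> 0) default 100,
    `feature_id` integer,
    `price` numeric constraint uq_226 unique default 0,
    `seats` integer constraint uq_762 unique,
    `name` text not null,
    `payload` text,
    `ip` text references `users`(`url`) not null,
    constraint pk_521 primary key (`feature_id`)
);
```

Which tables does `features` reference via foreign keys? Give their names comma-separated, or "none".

users

- ip REFERENCES users(url).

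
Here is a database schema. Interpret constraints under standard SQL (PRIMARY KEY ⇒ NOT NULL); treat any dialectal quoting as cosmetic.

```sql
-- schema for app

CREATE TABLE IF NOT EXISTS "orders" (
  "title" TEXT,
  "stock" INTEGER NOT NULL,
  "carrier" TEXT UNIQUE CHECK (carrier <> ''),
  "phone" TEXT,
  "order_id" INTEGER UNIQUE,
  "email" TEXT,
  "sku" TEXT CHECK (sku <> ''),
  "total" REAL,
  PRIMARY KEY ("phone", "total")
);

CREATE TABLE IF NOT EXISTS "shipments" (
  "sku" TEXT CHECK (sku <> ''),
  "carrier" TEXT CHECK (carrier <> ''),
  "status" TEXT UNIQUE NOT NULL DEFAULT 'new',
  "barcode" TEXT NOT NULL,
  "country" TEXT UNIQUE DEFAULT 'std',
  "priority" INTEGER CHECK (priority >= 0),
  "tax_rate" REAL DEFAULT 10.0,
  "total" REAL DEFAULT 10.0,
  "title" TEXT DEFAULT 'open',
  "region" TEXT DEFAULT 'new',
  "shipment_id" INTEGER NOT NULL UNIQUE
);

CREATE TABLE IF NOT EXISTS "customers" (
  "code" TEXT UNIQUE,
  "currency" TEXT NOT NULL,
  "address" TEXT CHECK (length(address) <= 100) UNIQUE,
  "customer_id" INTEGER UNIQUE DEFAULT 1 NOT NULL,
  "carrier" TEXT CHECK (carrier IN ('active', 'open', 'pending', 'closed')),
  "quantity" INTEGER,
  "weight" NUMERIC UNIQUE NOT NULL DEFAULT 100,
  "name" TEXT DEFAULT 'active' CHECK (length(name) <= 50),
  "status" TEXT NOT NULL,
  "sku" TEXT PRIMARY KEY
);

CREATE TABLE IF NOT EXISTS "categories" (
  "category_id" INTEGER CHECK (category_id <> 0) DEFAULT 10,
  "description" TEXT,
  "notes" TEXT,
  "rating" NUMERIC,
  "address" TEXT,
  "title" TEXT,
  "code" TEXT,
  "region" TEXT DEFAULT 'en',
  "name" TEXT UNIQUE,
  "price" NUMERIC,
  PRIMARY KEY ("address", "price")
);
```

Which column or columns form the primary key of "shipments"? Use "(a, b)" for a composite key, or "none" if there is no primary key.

none

No column is declared PRIMARY KEY inline, and there is no table-level PRIMARY KEY clause in shipments.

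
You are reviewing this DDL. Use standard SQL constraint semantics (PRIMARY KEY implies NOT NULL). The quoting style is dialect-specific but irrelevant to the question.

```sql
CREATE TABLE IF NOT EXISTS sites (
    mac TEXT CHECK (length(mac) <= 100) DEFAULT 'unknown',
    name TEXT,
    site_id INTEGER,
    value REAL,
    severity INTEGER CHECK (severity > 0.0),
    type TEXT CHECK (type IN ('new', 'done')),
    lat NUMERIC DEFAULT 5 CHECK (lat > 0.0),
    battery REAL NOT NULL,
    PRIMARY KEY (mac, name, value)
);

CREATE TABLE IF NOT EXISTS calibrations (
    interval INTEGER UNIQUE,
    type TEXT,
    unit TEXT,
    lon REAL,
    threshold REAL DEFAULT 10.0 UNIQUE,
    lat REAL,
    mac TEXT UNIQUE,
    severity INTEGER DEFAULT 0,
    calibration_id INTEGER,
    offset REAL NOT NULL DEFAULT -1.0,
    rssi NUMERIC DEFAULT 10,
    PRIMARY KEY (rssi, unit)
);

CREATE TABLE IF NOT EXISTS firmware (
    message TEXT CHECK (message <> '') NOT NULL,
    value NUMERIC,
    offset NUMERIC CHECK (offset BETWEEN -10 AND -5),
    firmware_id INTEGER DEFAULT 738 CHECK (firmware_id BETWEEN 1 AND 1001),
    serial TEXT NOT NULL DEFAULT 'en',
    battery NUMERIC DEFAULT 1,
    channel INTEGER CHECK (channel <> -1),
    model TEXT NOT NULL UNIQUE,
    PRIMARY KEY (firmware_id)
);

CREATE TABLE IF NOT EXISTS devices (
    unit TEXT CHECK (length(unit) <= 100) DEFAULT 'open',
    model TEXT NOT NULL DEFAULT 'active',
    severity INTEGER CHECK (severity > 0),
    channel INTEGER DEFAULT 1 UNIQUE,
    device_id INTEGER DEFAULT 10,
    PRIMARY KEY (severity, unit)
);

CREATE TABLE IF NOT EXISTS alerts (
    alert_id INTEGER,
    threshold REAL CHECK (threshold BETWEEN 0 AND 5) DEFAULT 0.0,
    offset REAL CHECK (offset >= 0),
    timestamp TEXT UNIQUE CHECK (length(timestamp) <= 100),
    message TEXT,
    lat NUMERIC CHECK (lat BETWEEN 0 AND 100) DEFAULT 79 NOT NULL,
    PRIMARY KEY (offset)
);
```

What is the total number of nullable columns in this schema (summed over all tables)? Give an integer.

sites: 4 nullable (site_id, severity, type, lat — PK (mac, name, value) and explicit NOT NULL columns excluded).
calibrations: 8 nullable (interval, type, lon, threshold, lat, mac, severity, calibration_id — PK (rssi, unit) and explicit NOT NULL columns excluded).
firmware: 4 nullable (value, offset, battery, channel — PK (firmware_id) and explicit NOT NULL columns excluded).
devices: 2 nullable (channel, device_id — PK (severity, unit) and explicit NOT NULL columns excluded).
alerts: 4 nullable (alert_id, threshold, timestamp, message — PK (offset) and explicit NOT NULL columns excluded).
Total: 4 + 8 + 4 + 2 + 4 = 22.

22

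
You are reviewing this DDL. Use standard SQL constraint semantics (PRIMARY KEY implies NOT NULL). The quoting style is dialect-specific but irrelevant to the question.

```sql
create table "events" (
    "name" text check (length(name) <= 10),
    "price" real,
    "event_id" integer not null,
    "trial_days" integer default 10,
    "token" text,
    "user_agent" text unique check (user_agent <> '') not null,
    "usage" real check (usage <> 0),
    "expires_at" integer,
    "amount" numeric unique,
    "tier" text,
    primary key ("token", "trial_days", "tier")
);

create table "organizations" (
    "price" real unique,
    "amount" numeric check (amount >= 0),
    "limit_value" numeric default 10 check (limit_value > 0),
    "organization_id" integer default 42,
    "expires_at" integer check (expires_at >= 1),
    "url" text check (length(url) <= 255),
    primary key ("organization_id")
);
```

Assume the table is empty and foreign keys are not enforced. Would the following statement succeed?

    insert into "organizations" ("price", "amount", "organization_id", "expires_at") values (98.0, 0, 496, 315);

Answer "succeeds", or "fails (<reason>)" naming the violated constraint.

NOT NULL columns: organization_id is supplied.
CHECK constraints: 0 satisfies (amount >= 0); 315 satisfies (expires_at >= 1).
No constraint is violated.

succeeds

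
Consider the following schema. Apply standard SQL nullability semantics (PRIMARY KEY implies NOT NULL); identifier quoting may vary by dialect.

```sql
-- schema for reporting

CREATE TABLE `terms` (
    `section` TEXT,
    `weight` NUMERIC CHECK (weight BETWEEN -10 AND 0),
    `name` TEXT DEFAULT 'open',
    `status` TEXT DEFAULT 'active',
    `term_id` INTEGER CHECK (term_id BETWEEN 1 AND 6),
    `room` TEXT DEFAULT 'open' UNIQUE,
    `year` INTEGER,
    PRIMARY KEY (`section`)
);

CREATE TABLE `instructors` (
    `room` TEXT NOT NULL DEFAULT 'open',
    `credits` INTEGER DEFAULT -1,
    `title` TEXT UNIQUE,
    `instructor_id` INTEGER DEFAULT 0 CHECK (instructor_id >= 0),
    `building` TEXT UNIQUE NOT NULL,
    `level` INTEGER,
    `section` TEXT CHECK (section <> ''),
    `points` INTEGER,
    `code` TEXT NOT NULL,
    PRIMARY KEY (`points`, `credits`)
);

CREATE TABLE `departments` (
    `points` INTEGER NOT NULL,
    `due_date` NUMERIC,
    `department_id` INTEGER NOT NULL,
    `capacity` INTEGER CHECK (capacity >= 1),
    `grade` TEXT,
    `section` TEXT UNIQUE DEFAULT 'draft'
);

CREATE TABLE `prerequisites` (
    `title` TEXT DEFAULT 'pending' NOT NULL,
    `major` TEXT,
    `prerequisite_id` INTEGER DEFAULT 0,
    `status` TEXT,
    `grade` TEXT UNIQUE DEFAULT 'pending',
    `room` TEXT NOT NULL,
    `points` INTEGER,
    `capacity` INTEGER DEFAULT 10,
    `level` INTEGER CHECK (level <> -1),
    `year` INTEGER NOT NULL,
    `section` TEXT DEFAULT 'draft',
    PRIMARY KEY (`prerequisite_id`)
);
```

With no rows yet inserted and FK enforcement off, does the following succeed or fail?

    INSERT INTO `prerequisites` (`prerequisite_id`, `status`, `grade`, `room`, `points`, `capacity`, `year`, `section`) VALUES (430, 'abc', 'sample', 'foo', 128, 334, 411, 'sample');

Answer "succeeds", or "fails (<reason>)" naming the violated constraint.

succeeds

NOT NULL columns: prerequisite_id is supplied; room is supplied; title defaults to 'pending'; year is supplied.
No constraint is violated.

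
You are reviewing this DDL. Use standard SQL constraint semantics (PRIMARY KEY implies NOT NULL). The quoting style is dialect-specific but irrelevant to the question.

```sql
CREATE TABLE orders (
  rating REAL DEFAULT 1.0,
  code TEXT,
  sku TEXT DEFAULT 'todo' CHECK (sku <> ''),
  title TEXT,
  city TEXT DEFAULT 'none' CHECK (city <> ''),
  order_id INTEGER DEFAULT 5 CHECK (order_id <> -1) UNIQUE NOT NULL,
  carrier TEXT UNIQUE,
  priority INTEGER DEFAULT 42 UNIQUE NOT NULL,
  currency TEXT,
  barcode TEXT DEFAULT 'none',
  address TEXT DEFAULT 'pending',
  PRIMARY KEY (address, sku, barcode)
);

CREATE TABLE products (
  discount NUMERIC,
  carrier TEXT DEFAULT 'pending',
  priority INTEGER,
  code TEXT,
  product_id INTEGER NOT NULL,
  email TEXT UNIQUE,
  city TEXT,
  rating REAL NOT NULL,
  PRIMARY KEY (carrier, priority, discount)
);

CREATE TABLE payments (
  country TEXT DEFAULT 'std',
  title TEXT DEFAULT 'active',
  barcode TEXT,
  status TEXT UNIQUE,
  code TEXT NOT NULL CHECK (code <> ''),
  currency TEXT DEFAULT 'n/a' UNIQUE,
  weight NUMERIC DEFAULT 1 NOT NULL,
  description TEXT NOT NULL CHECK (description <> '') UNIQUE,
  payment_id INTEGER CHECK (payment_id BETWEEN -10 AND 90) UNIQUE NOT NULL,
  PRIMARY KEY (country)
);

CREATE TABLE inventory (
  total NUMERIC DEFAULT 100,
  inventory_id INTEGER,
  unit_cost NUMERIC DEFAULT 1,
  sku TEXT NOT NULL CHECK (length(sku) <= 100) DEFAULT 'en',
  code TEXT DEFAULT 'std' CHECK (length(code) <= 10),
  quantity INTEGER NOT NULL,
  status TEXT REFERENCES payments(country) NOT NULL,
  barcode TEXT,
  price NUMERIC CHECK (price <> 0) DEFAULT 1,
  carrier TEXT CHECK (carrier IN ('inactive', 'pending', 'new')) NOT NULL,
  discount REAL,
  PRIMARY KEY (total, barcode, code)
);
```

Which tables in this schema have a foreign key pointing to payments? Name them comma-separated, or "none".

inventory

- inventory.status references payments(country).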